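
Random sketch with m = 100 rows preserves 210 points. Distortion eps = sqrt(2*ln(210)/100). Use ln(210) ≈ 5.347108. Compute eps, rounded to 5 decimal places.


ln(210) ≈ 5.347108.
2*ln(N)/m ≈ 2*5.347108/100 ≈ 0.10694216.
eps = sqrt(0.10694216) ≈ 0.3270201 ≈ 0.32702.

0.32702


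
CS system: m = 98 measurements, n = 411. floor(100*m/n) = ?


100*m/n = 100*98/411 ≈ 23.8443.
floor = 23.

23


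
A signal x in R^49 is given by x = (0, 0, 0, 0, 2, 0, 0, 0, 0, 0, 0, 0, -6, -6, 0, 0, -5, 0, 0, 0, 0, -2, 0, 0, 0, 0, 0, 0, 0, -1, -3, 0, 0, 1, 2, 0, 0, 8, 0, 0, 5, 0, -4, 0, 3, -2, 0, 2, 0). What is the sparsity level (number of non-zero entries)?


Non-zero positions: [4, 12, 13, 16, 21, 29, 30, 33, 34, 37, 40, 42, 44, 45, 47].
Sparsity = 15.

15


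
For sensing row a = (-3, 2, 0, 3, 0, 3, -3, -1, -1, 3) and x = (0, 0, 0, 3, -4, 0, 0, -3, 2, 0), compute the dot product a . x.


Non-zero terms: ['3*3', '0*-4', '-1*-3', '-1*2']
Products: [9, 0, 3, -2]
y = sum = 10.

10


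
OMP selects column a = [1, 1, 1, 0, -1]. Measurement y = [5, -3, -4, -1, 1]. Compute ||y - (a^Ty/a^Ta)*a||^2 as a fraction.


a^T a = 4.
a^T y = -3.
coeff = -3/4 = -3/4.
||r||^2 = 199/4.

199/4


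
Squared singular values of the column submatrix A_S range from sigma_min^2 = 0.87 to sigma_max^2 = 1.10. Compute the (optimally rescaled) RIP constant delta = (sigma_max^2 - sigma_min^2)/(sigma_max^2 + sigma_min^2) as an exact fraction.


lambda_max - lambda_min = 1.10 - 0.87 = 0.23.
lambda_max + lambda_min = 1.10 + 0.87 = 1.97.
delta = 0.23/1.97 = 23/197.

23/197


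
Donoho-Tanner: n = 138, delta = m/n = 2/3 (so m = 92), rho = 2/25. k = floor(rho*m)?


m = 2/3*138 = 92.
rho = 2/25.
rho*m = 2/25*92 = 7.36.
k = floor(7.36) = 7.

7


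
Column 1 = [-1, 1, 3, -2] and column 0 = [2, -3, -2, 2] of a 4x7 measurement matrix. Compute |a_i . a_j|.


Inner product: -1*2 + 1*-3 + 3*-2 + -2*2
Products: [-2, -3, -6, -4]
Sum = -15.
|dot| = 15.

15


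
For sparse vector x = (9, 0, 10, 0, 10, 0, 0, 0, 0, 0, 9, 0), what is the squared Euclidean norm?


Non-zero entries: [(0, 9), (2, 10), (4, 10), (10, 9)]
Squares: [81, 100, 100, 81]
||x||_2^2 = sum = 362.

362


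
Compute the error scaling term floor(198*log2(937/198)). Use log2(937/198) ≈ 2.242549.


log2(n/k) = log2(937/198) ≈ 2.242549.
k*log2(n/k) ≈ 198*2.242549 = 444.024702.
floor(444.024702) = 444.

444


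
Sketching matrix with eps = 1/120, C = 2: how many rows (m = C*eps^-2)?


1/eps = 120.
(1/eps)^2 = 14400.
m = 2*14400 = 28800.

28800


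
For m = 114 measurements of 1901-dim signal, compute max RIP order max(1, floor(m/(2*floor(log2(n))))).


floor(log2(1901)) = 10.
2*10 = 20.
m/(2*floor(log2(n))) = 114/20 ≈ 5.7.
floor = 5.
k = max(1, 5) = 5.

5


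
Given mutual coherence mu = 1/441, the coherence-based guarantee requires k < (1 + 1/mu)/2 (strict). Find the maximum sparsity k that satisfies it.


1/mu = 441.
1 + 1/mu = 442.
(1 + 1/mu)/2 = 221 is an integer and the inequality is strict, so k_max = 221 - 1 = 220.

220


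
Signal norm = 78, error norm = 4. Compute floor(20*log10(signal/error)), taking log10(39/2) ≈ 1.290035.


||x||/||e|| = 78/4 = 39/2.
log10(39/2) ≈ 1.290035.
20*log10(||x||/||e||) ≈ 20*1.290035 = 25.8007.
floor(25.8007) = 25.

25


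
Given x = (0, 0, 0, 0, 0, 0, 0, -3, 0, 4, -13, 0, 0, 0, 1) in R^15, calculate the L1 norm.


Non-zero entries: [(7, -3), (9, 4), (10, -13), (14, 1)]
Absolute values: [3, 4, 13, 1]
||x||_1 = sum = 21.

21


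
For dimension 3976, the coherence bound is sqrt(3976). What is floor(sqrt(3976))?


63^2 = 3969 <= 3976 < 4096 = 64^2, so 63 <= sqrt(3976) < 64.
floor(sqrt(3976)) = 63.

63


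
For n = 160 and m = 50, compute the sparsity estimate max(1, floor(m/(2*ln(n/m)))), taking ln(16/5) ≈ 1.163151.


n/m = 160/50 = 16/5.
ln(n/m) ≈ 1.163151.
2*ln(n/m) ≈ 2.326302.
m/(2*ln(n/m)) ≈ 50/2.326302 ≈ 21.4933.
floor = 21.
k_max = max(1, 21) = 21.

21


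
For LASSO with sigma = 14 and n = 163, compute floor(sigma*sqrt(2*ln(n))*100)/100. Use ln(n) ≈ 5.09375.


ln(163) ≈ 5.09375.
2*ln(n) ≈ 10.1875.
sqrt(2*ln(n)) ≈ sqrt(10.1875) ≈ 3.191786.
lambda ≈ 14*3.191786 = 44.685004.
floor(lambda*100)/100 = 44.68.

44.68


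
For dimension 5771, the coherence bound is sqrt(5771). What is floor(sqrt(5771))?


75^2 = 5625 <= 5771 < 5776 = 76^2, so 75 <= sqrt(5771) < 76.
floor(sqrt(5771)) = 75.

75


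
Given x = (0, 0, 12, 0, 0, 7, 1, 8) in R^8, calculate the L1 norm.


Non-zero entries: [(2, 12), (5, 7), (6, 1), (7, 8)]
Absolute values: [12, 7, 1, 8]
||x||_1 = sum = 28.

28


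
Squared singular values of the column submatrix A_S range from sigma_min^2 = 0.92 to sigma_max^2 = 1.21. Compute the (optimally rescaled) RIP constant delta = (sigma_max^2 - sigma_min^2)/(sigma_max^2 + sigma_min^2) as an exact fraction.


lambda_max - lambda_min = 1.21 - 0.92 = 0.29.
lambda_max + lambda_min = 1.21 + 0.92 = 2.13.
delta = 0.29/2.13 = 29/213.

29/213


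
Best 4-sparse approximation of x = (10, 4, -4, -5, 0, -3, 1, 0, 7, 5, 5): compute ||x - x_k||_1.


Sorted |x_i| descending: [10, 7, 5, 5, 5, 4, 4, 3, 1, 0, 0]
Keep top 4: [10, 7, 5, 5]
Tail entries: [5, 4, 4, 3, 1, 0, 0]
L1 error = sum of tail = 17.

17


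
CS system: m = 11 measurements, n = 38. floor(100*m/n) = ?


100*m/n = 100*11/38 ≈ 28.9474.
floor = 28.

28


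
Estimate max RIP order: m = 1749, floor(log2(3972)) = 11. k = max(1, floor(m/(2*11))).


floor(log2(3972)) = 11.
2*11 = 22.
m/(2*floor(log2(n))) = 1749/22 ≈ 79.5.
floor = 79.
k = max(1, 79) = 79.

79


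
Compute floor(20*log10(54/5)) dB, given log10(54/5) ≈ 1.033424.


||x||/||e|| = 54/5.
log10(54/5) ≈ 1.033424.
20*log10(||x||/||e||) ≈ 20*1.033424 = 20.66848.
floor(20.66848) = 20.

20


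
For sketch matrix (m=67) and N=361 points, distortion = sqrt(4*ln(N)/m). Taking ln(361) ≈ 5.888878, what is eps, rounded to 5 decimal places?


ln(361) ≈ 5.888878.
4*ln(N)/m ≈ 4*5.888878/67 ≈ 0.35157481.
eps = sqrt(0.35157481) ≈ 0.5929374 ≈ 0.59294.

0.59294


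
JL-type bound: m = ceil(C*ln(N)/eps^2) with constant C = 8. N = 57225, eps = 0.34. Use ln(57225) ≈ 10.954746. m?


ln(57225) ≈ 10.954746.
eps^2 = 0.34^2 = 0.1156.
C*ln(N)/eps^2 ≈ 8*10.954746/0.1156 ≈ 758.1139.
m = ceil(758.1139) = 759.

759


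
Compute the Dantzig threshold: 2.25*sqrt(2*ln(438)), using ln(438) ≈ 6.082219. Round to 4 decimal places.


ln(438) ≈ 6.082219.
2*ln(n) ≈ 12.164438.
sqrt(2*ln(n)) ≈ sqrt(12.164438) ≈ 3.487755.
threshold ≈ 2.25*3.487755 = 7.84744875 ≈ 7.8474.

7.8474


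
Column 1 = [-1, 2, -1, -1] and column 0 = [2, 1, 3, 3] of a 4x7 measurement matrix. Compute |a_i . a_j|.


Inner product: -1*2 + 2*1 + -1*3 + -1*3
Products: [-2, 2, -3, -3]
Sum = -6.
|dot| = 6.

6


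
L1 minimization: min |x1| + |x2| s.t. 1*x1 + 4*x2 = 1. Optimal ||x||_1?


Axis intercepts:
  x1 = 1, x2 = 0: L1 = 1
  x1 = 0, x2 = 1/4: L1 = 1/4
x* = (0, 1/4)
||x*||_1 = 1/4.

1/4


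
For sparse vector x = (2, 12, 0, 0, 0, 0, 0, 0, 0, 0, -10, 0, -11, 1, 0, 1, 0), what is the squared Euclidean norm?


Non-zero entries: [(0, 2), (1, 12), (10, -10), (12, -11), (13, 1), (15, 1)]
Squares: [4, 144, 100, 121, 1, 1]
||x||_2^2 = sum = 371.

371


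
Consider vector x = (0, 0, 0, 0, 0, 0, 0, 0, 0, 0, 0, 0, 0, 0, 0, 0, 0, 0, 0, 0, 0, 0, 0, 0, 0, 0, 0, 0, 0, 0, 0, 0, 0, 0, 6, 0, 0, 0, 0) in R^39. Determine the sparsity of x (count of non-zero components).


Non-zero positions: [34].
Sparsity = 1.

1


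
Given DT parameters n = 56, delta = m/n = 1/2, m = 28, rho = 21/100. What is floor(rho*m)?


m = 1/2*56 = 28.
rho = 21/100.
rho*m = 21/100*28 = 5.88.
k = floor(5.88) = 5.

5


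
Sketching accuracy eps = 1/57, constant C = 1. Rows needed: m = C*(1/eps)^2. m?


1/eps = 57.
(1/eps)^2 = 3249.
m = 1*3249 = 3249.

3249


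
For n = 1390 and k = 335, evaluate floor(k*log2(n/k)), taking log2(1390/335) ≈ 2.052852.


log2(n/k) = log2(1390/335) ≈ 2.052852.
k*log2(n/k) ≈ 335*2.052852 = 687.70542.
floor(687.70542) = 687.

687


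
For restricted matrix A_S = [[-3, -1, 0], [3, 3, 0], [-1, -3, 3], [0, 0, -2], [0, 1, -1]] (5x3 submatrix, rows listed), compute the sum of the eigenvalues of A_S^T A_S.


Sum of eigenvalues of A_S^T A_S = trace(A_S^T A_S) = sum of squared column norms of A_S.
A_S^T A_S diagonal: [19, 20, 14].
trace = 19 + 20 + 14 = 53.

53


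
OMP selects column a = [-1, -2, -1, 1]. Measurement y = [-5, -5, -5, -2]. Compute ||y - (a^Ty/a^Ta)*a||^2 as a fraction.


a^T a = 7.
a^T y = 18.
coeff = 18/7 = 18/7.
||r||^2 = 229/7.

229/7


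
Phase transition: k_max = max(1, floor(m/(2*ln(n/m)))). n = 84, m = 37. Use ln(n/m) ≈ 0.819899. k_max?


n/m = 84/37.
ln(n/m) ≈ 0.819899.
2*ln(n/m) ≈ 1.639798.
m/(2*ln(n/m)) ≈ 37/1.639798 ≈ 22.5638.
floor = 22.
k_max = max(1, 22) = 22.

22


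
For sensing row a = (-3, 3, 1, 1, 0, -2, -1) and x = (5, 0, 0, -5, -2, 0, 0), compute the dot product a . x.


Non-zero terms: ['-3*5', '1*-5', '0*-2']
Products: [-15, -5, 0]
y = sum = -20.

-20


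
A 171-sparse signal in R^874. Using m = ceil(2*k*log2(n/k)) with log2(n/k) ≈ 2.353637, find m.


log2(n/k) = log2(874/171) ≈ 2.353637.
2*k*log2(n/k) ≈ 2*171*2.353637 = 804.943854.
m = ceil(804.943854) = 805.

805


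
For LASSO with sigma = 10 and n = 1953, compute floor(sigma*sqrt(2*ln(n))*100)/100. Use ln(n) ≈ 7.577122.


ln(1953) ≈ 7.577122.
2*ln(n) ≈ 15.154244.
sqrt(2*ln(n)) ≈ sqrt(15.154244) ≈ 3.892845.
lambda ≈ 10*3.892845 = 38.92845.
floor(lambda*100)/100 = 38.92.

38.92


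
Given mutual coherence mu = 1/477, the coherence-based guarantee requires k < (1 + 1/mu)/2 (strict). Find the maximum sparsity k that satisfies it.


1/mu = 477.
1 + 1/mu = 478.
(1 + 1/mu)/2 = 239 is an integer and the inequality is strict, so k_max = 239 - 1 = 238.

238


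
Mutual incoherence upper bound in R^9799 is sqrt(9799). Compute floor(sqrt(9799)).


98^2 = 9604 <= 9799 < 9801 = 99^2, so 98 <= sqrt(9799) < 99.
floor(sqrt(9799)) = 98.

98


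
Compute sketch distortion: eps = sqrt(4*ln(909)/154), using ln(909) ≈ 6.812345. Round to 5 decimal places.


ln(909) ≈ 6.812345.
4*ln(N)/m ≈ 4*6.812345/154 ≈ 0.17694403.
eps = sqrt(0.17694403) ≈ 0.4206472 ≈ 0.42065.

0.42065


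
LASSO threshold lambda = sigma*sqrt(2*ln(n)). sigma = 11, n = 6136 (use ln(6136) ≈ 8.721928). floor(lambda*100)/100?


ln(6136) ≈ 8.721928.
2*ln(n) ≈ 17.443856.
sqrt(2*ln(n)) ≈ sqrt(17.443856) ≈ 4.176584.
lambda ≈ 11*4.176584 = 45.942424.
floor(lambda*100)/100 = 45.94.

45.94


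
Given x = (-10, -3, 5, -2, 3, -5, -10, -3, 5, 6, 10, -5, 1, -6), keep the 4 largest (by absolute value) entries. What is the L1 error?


Sorted |x_i| descending: [10, 10, 10, 6, 6, 5, 5, 5, 5, 3, 3, 3, 2, 1]
Keep top 4: [10, 10, 10, 6]
Tail entries: [6, 5, 5, 5, 5, 3, 3, 3, 2, 1]
L1 error = sum of tail = 38.

38


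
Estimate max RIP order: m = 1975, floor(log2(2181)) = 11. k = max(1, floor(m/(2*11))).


floor(log2(2181)) = 11.
2*11 = 22.
m/(2*floor(log2(n))) = 1975/22 ≈ 89.7727.
floor = 89.
k = max(1, 89) = 89.

89


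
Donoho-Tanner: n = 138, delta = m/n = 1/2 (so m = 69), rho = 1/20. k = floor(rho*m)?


m = 1/2*138 = 69.
rho = 1/20.
rho*m = 1/20*69 = 3.45.
k = floor(3.45) = 3.

3


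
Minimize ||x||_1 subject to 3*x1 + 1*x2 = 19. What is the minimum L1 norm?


Axis intercepts:
  x1 = 19/3, x2 = 0: L1 = 19/3
  x1 = 0, x2 = 19: L1 = 19
x* = (19/3, 0)
||x*||_1 = 19/3.

19/3


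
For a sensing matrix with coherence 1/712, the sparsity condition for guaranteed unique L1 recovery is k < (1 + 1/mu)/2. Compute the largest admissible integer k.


1/mu = 712.
1 + 1/mu = 713.
(1 + 1/mu)/2 = 356.5 is not an integer, so k_max = floor(356.5) = 356.

356


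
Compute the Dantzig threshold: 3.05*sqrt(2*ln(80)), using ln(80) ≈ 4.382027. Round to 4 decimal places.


ln(80) ≈ 4.382027.
2*ln(n) ≈ 8.764054.
sqrt(2*ln(n)) ≈ sqrt(8.764054) ≈ 2.960414.
threshold ≈ 3.05*2.960414 = 9.0292627 ≈ 9.0293.

9.0293


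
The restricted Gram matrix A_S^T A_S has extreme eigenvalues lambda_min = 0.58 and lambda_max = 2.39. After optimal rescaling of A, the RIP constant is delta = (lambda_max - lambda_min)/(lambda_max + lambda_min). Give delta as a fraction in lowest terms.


lambda_max - lambda_min = 2.39 - 0.58 = 1.81.
lambda_max + lambda_min = 2.39 + 0.58 = 2.97.
delta = 1.81/2.97 = 181/297.

181/297


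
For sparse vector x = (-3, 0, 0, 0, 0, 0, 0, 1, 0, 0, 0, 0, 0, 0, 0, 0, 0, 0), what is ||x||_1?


Non-zero entries: [(0, -3), (7, 1)]
Absolute values: [3, 1]
||x||_1 = sum = 4.

4


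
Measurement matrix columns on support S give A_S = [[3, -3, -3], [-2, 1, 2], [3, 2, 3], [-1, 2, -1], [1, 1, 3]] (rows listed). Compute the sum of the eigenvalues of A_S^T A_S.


Sum of eigenvalues of A_S^T A_S = trace(A_S^T A_S) = sum of squared column norms of A_S.
A_S^T A_S diagonal: [24, 19, 32].
trace = 24 + 19 + 32 = 75.

75


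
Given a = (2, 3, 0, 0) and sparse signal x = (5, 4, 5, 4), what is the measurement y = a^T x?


Non-zero terms: ['2*5', '3*4', '0*5', '0*4']
Products: [10, 12, 0, 0]
y = sum = 22.

22


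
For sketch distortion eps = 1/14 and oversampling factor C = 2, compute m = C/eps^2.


1/eps = 14.
(1/eps)^2 = 196.
m = 2*196 = 392.

392


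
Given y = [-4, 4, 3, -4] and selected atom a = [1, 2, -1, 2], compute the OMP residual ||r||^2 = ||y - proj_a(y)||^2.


a^T a = 10.
a^T y = -7.
coeff = -7/10 = -7/10.
||r||^2 = 521/10.

521/10


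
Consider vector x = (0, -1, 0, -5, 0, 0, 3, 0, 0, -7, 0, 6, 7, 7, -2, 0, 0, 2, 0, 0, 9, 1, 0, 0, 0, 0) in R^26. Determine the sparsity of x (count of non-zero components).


Non-zero positions: [1, 3, 6, 9, 11, 12, 13, 14, 17, 20, 21].
Sparsity = 11.

11


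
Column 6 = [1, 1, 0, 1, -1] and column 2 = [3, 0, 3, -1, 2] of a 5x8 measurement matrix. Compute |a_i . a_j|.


Inner product: 1*3 + 1*0 + 0*3 + 1*-1 + -1*2
Products: [3, 0, 0, -1, -2]
Sum = 0.
|dot| = 0.

0


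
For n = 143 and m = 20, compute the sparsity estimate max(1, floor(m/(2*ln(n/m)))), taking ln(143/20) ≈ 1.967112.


n/m = 143/20.
ln(n/m) ≈ 1.967112.
2*ln(n/m) ≈ 3.934224.
m/(2*ln(n/m)) ≈ 20/3.934224 ≈ 5.0836.
floor = 5.
k_max = max(1, 5) = 5.

5


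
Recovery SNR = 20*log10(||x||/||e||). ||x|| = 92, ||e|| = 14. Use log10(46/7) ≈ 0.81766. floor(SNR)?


||x||/||e|| = 92/14 = 46/7.
log10(46/7) ≈ 0.81766.
20*log10(||x||/||e||) ≈ 20*0.81766 = 16.3532.
floor(16.3532) = 16.

16


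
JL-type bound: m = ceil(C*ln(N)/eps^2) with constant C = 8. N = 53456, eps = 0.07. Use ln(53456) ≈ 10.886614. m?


ln(53456) ≈ 10.886614.
eps^2 = 0.07^2 = 0.0049.
C*ln(N)/eps^2 ≈ 8*10.886614/0.0049 ≈ 17774.0637.
m = ceil(17774.0637) = 17775.

17775


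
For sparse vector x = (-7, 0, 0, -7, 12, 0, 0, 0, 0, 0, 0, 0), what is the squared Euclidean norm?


Non-zero entries: [(0, -7), (3, -7), (4, 12)]
Squares: [49, 49, 144]
||x||_2^2 = sum = 242.

242


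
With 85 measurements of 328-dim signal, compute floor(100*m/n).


100*m/n = 100*85/328 ≈ 25.9146.
floor = 25.

25


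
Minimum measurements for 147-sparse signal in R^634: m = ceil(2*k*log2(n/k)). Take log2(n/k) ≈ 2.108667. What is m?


log2(n/k) = log2(634/147) ≈ 2.108667.
2*k*log2(n/k) ≈ 2*147*2.108667 = 619.948098.
m = ceil(619.948098) = 620.

620


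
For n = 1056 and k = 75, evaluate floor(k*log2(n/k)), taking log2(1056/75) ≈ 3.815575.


log2(n/k) = log2(1056/75) ≈ 3.815575.
k*log2(n/k) ≈ 75*3.815575 = 286.168125.
floor(286.168125) = 286.

286


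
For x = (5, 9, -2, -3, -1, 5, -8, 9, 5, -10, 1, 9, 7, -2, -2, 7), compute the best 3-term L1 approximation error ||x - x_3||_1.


Sorted |x_i| descending: [10, 9, 9, 9, 8, 7, 7, 5, 5, 5, 3, 2, 2, 2, 1, 1]
Keep top 3: [10, 9, 9]
Tail entries: [9, 8, 7, 7, 5, 5, 5, 3, 2, 2, 2, 1, 1]
L1 error = sum of tail = 57.

57


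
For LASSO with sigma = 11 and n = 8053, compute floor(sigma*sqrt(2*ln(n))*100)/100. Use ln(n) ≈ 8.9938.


ln(8053) ≈ 8.9938.
2*ln(n) ≈ 17.9876.
sqrt(2*ln(n)) ≈ sqrt(17.9876) ≈ 4.241179.
lambda ≈ 11*4.241179 = 46.652969.
floor(lambda*100)/100 = 46.65.

46.65


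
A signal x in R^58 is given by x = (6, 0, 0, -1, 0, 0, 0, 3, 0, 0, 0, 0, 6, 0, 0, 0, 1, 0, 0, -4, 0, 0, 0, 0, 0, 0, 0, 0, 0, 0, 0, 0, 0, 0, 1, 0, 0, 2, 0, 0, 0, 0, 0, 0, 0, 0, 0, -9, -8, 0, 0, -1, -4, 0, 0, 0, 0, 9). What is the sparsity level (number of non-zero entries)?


Non-zero positions: [0, 3, 7, 12, 16, 19, 34, 37, 47, 48, 51, 52, 57].
Sparsity = 13.

13


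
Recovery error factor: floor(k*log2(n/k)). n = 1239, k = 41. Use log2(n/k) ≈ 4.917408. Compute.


log2(n/k) = log2(1239/41) ≈ 4.917408.
k*log2(n/k) ≈ 41*4.917408 = 201.613728.
floor(201.613728) = 201.

201


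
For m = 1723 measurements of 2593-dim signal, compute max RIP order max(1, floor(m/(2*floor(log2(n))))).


floor(log2(2593)) = 11.
2*11 = 22.
m/(2*floor(log2(n))) = 1723/22 ≈ 78.3182.
floor = 78.
k = max(1, 78) = 78.

78


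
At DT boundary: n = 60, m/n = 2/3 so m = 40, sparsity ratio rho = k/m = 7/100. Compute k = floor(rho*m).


m = 2/3*60 = 40.
rho = 7/100.
rho*m = 7/100*40 = 2.8.
k = floor(2.8) = 2.

2


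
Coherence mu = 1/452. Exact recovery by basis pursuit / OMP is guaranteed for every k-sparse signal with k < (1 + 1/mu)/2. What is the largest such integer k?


1/mu = 452.
1 + 1/mu = 453.
(1 + 1/mu)/2 = 226.5 is not an integer, so k_max = floor(226.5) = 226.

226


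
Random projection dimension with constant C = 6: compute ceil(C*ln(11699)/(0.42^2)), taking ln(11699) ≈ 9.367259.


ln(11699) ≈ 9.367259.
eps^2 = 0.42^2 = 0.1764.
C*ln(N)/eps^2 ≈ 6*9.367259/0.1764 ≈ 318.6143.
m = ceil(318.6143) = 319.

319


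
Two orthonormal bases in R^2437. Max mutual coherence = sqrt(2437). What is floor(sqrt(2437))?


49^2 = 2401 <= 2437 < 2500 = 50^2, so 49 <= sqrt(2437) < 50.
floor(sqrt(2437)) = 49.

49


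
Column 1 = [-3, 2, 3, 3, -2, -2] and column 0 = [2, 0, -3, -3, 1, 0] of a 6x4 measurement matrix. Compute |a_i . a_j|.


Inner product: -3*2 + 2*0 + 3*-3 + 3*-3 + -2*1 + -2*0
Products: [-6, 0, -9, -9, -2, 0]
Sum = -26.
|dot| = 26.

26


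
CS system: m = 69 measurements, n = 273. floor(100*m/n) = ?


100*m/n = 100*69/273 ≈ 25.2747.
floor = 25.

25


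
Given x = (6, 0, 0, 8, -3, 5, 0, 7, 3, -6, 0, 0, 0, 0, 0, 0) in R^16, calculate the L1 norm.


Non-zero entries: [(0, 6), (3, 8), (4, -3), (5, 5), (7, 7), (8, 3), (9, -6)]
Absolute values: [6, 8, 3, 5, 7, 3, 6]
||x||_1 = sum = 38.

38


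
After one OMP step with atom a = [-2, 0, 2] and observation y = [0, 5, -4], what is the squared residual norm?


a^T a = 8.
a^T y = -8.
coeff = -8/8 = -1.
||r||^2 = 33.

33


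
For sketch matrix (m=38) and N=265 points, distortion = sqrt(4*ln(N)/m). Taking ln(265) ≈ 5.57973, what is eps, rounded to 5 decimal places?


ln(265) ≈ 5.57973.
4*ln(N)/m ≈ 4*5.57973/38 ≈ 0.58734.
eps = sqrt(0.58734) ≈ 0.7663811 ≈ 0.76638.

0.76638


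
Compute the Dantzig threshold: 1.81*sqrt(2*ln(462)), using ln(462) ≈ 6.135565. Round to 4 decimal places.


ln(462) ≈ 6.135565.
2*ln(n) ≈ 12.27113.
sqrt(2*ln(n)) ≈ sqrt(12.27113) ≈ 3.503017.
threshold ≈ 1.81*3.503017 = 6.34046077 ≈ 6.3405.

6.3405


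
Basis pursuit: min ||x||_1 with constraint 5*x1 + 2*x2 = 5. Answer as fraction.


Axis intercepts:
  x1 = 1, x2 = 0: L1 = 1
  x1 = 0, x2 = 5/2: L1 = 5/2
x* = (1, 0)
||x*||_1 = 1.

1


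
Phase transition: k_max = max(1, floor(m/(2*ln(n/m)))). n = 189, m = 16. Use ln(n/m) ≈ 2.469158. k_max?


n/m = 189/16.
ln(n/m) ≈ 2.469158.
2*ln(n/m) ≈ 4.938316.
m/(2*ln(n/m)) ≈ 16/4.938316 ≈ 3.24.
floor = 3.
k_max = max(1, 3) = 3.

3


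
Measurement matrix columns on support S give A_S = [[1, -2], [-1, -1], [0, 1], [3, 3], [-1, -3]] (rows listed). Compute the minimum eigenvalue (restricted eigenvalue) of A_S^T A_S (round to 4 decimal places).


A_S^T A_S = [[12, 11], [11, 24]].
trace = 36.
det = 167.
disc = trace^2 - 4*det = 1296 - 4*167 = 628.
sqrt(628) ≈ 25.059928.
lam_min = (36 - sqrt(628))/2 ≈ (36 - 25.059928)/2 = 5.470036 ≈ 5.4700.

5.4700


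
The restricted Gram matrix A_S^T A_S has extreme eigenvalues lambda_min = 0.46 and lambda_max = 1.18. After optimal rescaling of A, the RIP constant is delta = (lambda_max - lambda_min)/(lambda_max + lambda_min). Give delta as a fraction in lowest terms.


lambda_max - lambda_min = 1.18 - 0.46 = 0.72.
lambda_max + lambda_min = 1.18 + 0.46 = 1.64.
delta = 0.72/1.64 = 72/164 = 18/41.

18/41


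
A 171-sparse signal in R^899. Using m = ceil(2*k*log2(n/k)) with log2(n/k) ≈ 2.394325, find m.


log2(n/k) = log2(899/171) ≈ 2.394325.
2*k*log2(n/k) ≈ 2*171*2.394325 = 818.85915.
m = ceil(818.85915) = 819.

819


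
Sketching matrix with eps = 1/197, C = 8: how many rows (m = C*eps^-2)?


1/eps = 197.
(1/eps)^2 = 38809.
m = 8*38809 = 310472.

310472


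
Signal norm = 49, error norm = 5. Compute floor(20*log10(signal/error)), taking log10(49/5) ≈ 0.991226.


||x||/||e|| = 49/5.
log10(49/5) ≈ 0.991226.
20*log10(||x||/||e||) ≈ 20*0.991226 = 19.82452.
floor(19.82452) = 19.

19


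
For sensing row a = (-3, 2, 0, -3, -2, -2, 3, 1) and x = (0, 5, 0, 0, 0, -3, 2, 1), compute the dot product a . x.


Non-zero terms: ['2*5', '-2*-3', '3*2', '1*1']
Products: [10, 6, 6, 1]
y = sum = 23.

23


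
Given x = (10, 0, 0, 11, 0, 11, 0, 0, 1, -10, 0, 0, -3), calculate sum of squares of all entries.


Non-zero entries: [(0, 10), (3, 11), (5, 11), (8, 1), (9, -10), (12, -3)]
Squares: [100, 121, 121, 1, 100, 9]
||x||_2^2 = sum = 452.

452


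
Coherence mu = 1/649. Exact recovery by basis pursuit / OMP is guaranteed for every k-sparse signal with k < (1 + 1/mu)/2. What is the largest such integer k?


1/mu = 649.
1 + 1/mu = 650.
(1 + 1/mu)/2 = 325 is an integer and the inequality is strict, so k_max = 325 - 1 = 324.

324


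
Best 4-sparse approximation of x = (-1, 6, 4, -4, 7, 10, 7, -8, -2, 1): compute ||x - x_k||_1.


Sorted |x_i| descending: [10, 8, 7, 7, 6, 4, 4, 2, 1, 1]
Keep top 4: [10, 8, 7, 7]
Tail entries: [6, 4, 4, 2, 1, 1]
L1 error = sum of tail = 18.

18


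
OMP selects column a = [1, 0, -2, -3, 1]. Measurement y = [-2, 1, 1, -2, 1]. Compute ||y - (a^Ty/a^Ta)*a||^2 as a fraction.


a^T a = 15.
a^T y = 3.
coeff = 3/15 = 1/5.
||r||^2 = 52/5.

52/5


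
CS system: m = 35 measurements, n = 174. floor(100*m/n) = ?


100*m/n = 100*35/174 ≈ 20.1149.
floor = 20.

20


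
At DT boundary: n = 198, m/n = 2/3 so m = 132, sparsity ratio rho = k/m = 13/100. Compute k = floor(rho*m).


m = 2/3*198 = 132.
rho = 13/100.
rho*m = 13/100*132 = 17.16.
k = floor(17.16) = 17.

17


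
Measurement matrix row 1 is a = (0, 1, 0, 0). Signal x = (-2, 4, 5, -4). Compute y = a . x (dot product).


Non-zero terms: ['0*-2', '1*4', '0*5', '0*-4']
Products: [0, 4, 0, 0]
y = sum = 4.

4


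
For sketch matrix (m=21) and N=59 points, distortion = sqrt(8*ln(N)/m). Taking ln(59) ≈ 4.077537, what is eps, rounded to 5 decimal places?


ln(59) ≈ 4.077537.
8*ln(N)/m ≈ 8*4.077537/21 ≈ 1.55334743.
eps = sqrt(1.55334743) ≈ 1.2463336 ≈ 1.24633.

1.24633


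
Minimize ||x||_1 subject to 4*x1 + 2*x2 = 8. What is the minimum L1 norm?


Axis intercepts:
  x1 = 2, x2 = 0: L1 = 2
  x1 = 0, x2 = 4: L1 = 4
x* = (2, 0)
||x*||_1 = 2.

2


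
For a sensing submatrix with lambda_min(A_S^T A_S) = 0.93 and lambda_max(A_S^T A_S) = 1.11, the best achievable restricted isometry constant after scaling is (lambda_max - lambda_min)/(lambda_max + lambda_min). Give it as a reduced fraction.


lambda_max - lambda_min = 1.11 - 0.93 = 0.18.
lambda_max + lambda_min = 1.11 + 0.93 = 2.04.
delta = 0.18/2.04 = 18/204 = 3/34.

3/34


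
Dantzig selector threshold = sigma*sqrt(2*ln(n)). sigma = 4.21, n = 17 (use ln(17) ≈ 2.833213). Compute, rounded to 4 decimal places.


ln(17) ≈ 2.833213.
2*ln(n) ≈ 5.666426.
sqrt(2*ln(n)) ≈ sqrt(5.666426) ≈ 2.380426.
threshold ≈ 4.21*2.380426 = 10.02159346 ≈ 10.0216.

10.0216


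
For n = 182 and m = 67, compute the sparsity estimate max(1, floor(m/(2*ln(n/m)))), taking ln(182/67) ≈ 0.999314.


n/m = 182/67.
ln(n/m) ≈ 0.999314.
2*ln(n/m) ≈ 1.998628.
m/(2*ln(n/m)) ≈ 67/1.998628 ≈ 33.523.
floor = 33.
k_max = max(1, 33) = 33.

33


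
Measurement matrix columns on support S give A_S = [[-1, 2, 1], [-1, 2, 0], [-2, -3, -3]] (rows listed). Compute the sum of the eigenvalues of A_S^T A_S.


Sum of eigenvalues of A_S^T A_S = trace(A_S^T A_S) = sum of squared column norms of A_S.
A_S^T A_S diagonal: [6, 17, 10].
trace = 6 + 17 + 10 = 33.

33


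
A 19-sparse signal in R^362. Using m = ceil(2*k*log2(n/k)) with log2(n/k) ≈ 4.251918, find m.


log2(n/k) = log2(362/19) ≈ 4.251918.
2*k*log2(n/k) ≈ 2*19*4.251918 = 161.572884.
m = ceil(161.572884) = 162.

162


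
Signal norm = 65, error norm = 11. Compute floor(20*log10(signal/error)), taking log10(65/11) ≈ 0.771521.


||x||/||e|| = 65/11.
log10(65/11) ≈ 0.771521.
20*log10(||x||/||e||) ≈ 20*0.771521 = 15.43042.
floor(15.43042) = 15.

15


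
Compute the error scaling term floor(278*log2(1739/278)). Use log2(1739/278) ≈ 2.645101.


log2(n/k) = log2(1739/278) ≈ 2.645101.
k*log2(n/k) ≈ 278*2.645101 = 735.338078.
floor(735.338078) = 735.

735


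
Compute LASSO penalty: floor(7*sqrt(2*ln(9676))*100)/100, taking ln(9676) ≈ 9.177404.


ln(9676) ≈ 9.177404.
2*ln(n) ≈ 18.354808.
sqrt(2*ln(n)) ≈ sqrt(18.354808) ≈ 4.284251.
lambda ≈ 7*4.284251 = 29.989757.
floor(lambda*100)/100 = 29.98.

29.98


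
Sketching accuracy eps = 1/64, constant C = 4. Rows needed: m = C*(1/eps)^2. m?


1/eps = 64.
(1/eps)^2 = 4096.
m = 4*4096 = 16384.

16384


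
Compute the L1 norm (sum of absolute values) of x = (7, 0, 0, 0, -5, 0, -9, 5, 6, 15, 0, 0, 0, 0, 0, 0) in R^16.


Non-zero entries: [(0, 7), (4, -5), (6, -9), (7, 5), (8, 6), (9, 15)]
Absolute values: [7, 5, 9, 5, 6, 15]
||x||_1 = sum = 47.

47


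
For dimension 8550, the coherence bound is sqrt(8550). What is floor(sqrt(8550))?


92^2 = 8464 <= 8550 < 8649 = 93^2, so 92 <= sqrt(8550) < 93.
floor(sqrt(8550)) = 92.

92


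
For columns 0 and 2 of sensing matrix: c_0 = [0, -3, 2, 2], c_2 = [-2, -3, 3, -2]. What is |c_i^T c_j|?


Inner product: 0*-2 + -3*-3 + 2*3 + 2*-2
Products: [0, 9, 6, -4]
Sum = 11.
|dot| = 11.

11


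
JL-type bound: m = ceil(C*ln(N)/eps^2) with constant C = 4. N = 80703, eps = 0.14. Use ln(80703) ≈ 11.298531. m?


ln(80703) ≈ 11.298531.
eps^2 = 0.14^2 = 0.0196.
C*ln(N)/eps^2 ≈ 4*11.298531/0.0196 ≈ 2305.8227.
m = ceil(2305.8227) = 2306.

2306


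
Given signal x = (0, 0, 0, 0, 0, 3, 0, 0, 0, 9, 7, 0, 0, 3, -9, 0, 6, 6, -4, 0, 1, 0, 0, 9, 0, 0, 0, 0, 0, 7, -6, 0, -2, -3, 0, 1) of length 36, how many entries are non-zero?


Non-zero positions: [5, 9, 10, 13, 14, 16, 17, 18, 20, 23, 29, 30, 32, 33, 35].
Sparsity = 15.

15


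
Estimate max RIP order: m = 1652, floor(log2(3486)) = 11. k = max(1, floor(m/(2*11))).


floor(log2(3486)) = 11.
2*11 = 22.
m/(2*floor(log2(n))) = 1652/22 ≈ 75.0909.
floor = 75.
k = max(1, 75) = 75.

75


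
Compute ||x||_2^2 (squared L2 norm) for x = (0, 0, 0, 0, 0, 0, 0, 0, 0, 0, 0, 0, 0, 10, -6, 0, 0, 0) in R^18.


Non-zero entries: [(13, 10), (14, -6)]
Squares: [100, 36]
||x||_2^2 = sum = 136.

136


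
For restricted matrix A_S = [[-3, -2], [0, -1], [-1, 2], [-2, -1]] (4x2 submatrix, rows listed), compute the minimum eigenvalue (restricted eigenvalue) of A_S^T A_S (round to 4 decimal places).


A_S^T A_S = [[14, 6], [6, 10]].
trace = 24.
det = 104.
disc = trace^2 - 4*det = 576 - 4*104 = 160.
sqrt(160) ≈ 12.649111.
lam_min = (24 - sqrt(160))/2 ≈ (24 - 12.649111)/2 = 5.6754445 ≈ 5.6754.

5.6754


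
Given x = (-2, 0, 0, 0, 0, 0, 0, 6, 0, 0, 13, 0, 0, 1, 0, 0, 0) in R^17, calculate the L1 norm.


Non-zero entries: [(0, -2), (7, 6), (10, 13), (13, 1)]
Absolute values: [2, 6, 13, 1]
||x||_1 = sum = 22.

22


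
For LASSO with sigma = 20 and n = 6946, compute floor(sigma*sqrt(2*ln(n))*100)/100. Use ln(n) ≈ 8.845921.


ln(6946) ≈ 8.845921.
2*ln(n) ≈ 17.691842.
sqrt(2*ln(n)) ≈ sqrt(17.691842) ≈ 4.206167.
lambda ≈ 20*4.206167 = 84.12334.
floor(lambda*100)/100 = 84.12.

84.12


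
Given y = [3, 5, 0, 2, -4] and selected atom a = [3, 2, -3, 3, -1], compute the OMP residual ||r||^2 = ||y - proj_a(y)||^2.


a^T a = 32.
a^T y = 29.
coeff = 29/32 = 29/32.
||r||^2 = 887/32.

887/32


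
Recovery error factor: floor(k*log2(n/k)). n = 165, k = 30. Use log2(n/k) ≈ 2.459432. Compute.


log2(n/k) = log2(165/30) ≈ 2.459432.
k*log2(n/k) ≈ 30*2.459432 = 73.78296.
floor(73.78296) = 73.

73


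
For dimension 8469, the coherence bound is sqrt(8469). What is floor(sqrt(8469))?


92^2 = 8464 <= 8469 < 8649 = 93^2, so 92 <= sqrt(8469) < 93.
floor(sqrt(8469)) = 92.

92


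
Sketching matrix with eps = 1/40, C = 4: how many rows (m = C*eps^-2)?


1/eps = 40.
(1/eps)^2 = 1600.
m = 4*1600 = 6400.

6400


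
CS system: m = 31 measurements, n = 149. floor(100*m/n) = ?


100*m/n = 100*31/149 ≈ 20.8054.
floor = 20.

20


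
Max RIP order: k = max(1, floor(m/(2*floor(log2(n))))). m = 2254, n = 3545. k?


floor(log2(3545)) = 11.
2*11 = 22.
m/(2*floor(log2(n))) = 2254/22 ≈ 102.4545.
floor = 102.
k = max(1, 102) = 102.

102


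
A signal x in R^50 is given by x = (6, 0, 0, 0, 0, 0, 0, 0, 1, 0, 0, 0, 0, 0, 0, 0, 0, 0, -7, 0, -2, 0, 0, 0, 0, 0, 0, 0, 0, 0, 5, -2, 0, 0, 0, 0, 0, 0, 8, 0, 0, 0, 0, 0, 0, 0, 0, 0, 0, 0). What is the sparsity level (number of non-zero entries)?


Non-zero positions: [0, 8, 18, 20, 30, 31, 38].
Sparsity = 7.

7


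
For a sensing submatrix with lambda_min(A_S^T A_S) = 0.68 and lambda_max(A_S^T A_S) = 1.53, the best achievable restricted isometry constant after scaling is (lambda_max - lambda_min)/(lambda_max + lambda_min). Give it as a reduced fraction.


lambda_max - lambda_min = 1.53 - 0.68 = 0.85.
lambda_max + lambda_min = 1.53 + 0.68 = 2.21.
delta = 0.85/2.21 = 85/221 = 5/13.

5/13


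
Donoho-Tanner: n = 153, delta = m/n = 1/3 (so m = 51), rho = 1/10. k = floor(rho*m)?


m = 1/3*153 = 51.
rho = 1/10.
rho*m = 1/10*51 = 5.1.
k = floor(5.1) = 5.

5


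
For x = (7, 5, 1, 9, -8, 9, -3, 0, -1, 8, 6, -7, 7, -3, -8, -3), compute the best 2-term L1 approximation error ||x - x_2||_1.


Sorted |x_i| descending: [9, 9, 8, 8, 8, 7, 7, 7, 6, 5, 3, 3, 3, 1, 1, 0]
Keep top 2: [9, 9]
Tail entries: [8, 8, 8, 7, 7, 7, 6, 5, 3, 3, 3, 1, 1, 0]
L1 error = sum of tail = 67.

67


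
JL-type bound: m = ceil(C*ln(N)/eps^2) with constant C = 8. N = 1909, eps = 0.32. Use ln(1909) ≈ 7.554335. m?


ln(1909) ≈ 7.554335.
eps^2 = 0.32^2 = 0.1024.
C*ln(N)/eps^2 ≈ 8*7.554335/0.1024 ≈ 590.1824.
m = ceil(590.1824) = 591.

591


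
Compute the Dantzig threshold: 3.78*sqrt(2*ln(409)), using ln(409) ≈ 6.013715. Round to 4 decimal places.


ln(409) ≈ 6.013715.
2*ln(n) ≈ 12.02743.
sqrt(2*ln(n)) ≈ sqrt(12.02743) ≈ 3.468059.
threshold ≈ 3.78*3.468059 = 13.10926302 ≈ 13.1093.

13.1093


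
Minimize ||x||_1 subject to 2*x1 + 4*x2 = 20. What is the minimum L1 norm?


Axis intercepts:
  x1 = 10, x2 = 0: L1 = 10
  x1 = 0, x2 = 5: L1 = 5
x* = (0, 5)
||x*||_1 = 5.

5


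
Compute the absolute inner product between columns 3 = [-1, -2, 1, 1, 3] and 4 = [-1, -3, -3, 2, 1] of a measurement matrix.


Inner product: -1*-1 + -2*-3 + 1*-3 + 1*2 + 3*1
Products: [1, 6, -3, 2, 3]
Sum = 9.
|dot| = 9.

9


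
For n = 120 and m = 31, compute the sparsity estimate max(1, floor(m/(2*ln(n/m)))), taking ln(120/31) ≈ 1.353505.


n/m = 120/31.
ln(n/m) ≈ 1.353505.
2*ln(n/m) ≈ 2.70701.
m/(2*ln(n/m)) ≈ 31/2.70701 ≈ 11.4517.
floor = 11.
k_max = max(1, 11) = 11.

11


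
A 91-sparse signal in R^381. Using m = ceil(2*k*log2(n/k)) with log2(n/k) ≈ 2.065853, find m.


log2(n/k) = log2(381/91) ≈ 2.065853.
2*k*log2(n/k) ≈ 2*91*2.065853 = 375.985246.
m = ceil(375.985246) = 376.

376


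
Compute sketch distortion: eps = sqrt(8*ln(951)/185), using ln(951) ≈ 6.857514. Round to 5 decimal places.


ln(951) ≈ 6.857514.
8*ln(N)/m ≈ 8*6.857514/185 ≈ 0.29654115.
eps = sqrt(0.29654115) ≈ 0.5445559 ≈ 0.54456.

0.54456


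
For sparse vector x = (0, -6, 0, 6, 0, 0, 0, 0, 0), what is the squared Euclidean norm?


Non-zero entries: [(1, -6), (3, 6)]
Squares: [36, 36]
||x||_2^2 = sum = 72.

72


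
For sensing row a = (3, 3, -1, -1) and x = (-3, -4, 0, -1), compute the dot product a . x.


Non-zero terms: ['3*-3', '3*-4', '-1*-1']
Products: [-9, -12, 1]
y = sum = -20.

-20


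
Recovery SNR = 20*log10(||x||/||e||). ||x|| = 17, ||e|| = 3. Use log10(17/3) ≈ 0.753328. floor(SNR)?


||x||/||e|| = 17/3.
log10(17/3) ≈ 0.753328.
20*log10(||x||/||e||) ≈ 20*0.753328 = 15.06656.
floor(15.06656) = 15.

15


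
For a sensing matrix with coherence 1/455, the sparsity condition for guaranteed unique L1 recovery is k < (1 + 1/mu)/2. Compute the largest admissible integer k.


1/mu = 455.
1 + 1/mu = 456.
(1 + 1/mu)/2 = 228 is an integer and the inequality is strict, so k_max = 228 - 1 = 227.

227


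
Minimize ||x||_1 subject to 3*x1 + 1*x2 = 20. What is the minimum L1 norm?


Axis intercepts:
  x1 = 20/3, x2 = 0: L1 = 20/3
  x1 = 0, x2 = 20: L1 = 20
x* = (20/3, 0)
||x*||_1 = 20/3.

20/3


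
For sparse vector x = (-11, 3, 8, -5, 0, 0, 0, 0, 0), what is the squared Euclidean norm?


Non-zero entries: [(0, -11), (1, 3), (2, 8), (3, -5)]
Squares: [121, 9, 64, 25]
||x||_2^2 = sum = 219.

219


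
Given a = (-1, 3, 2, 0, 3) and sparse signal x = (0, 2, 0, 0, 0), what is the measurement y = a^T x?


Non-zero terms: ['3*2']
Products: [6]
y = sum = 6.

6


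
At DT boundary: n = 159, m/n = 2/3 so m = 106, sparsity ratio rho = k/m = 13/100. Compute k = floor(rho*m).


m = 2/3*159 = 106.
rho = 13/100.
rho*m = 13/100*106 = 13.78.
k = floor(13.78) = 13.

13


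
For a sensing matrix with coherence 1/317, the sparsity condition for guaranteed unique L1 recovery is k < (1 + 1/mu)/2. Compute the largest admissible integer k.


1/mu = 317.
1 + 1/mu = 318.
(1 + 1/mu)/2 = 159 is an integer and the inequality is strict, so k_max = 159 - 1 = 158.

158


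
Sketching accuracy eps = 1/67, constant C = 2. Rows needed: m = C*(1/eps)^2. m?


1/eps = 67.
(1/eps)^2 = 4489.
m = 2*4489 = 8978.

8978


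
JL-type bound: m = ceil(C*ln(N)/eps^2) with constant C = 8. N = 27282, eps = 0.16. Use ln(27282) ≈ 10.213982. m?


ln(27282) ≈ 10.213982.
eps^2 = 0.16^2 = 0.0256.
C*ln(N)/eps^2 ≈ 8*10.213982/0.0256 ≈ 3191.8694.
m = ceil(3191.8694) = 3192.

3192


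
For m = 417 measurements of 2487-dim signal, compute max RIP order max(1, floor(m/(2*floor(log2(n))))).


floor(log2(2487)) = 11.
2*11 = 22.
m/(2*floor(log2(n))) = 417/22 ≈ 18.9545.
floor = 18.
k = max(1, 18) = 18.

18


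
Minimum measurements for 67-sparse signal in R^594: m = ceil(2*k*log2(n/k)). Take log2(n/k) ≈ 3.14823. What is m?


log2(n/k) = log2(594/67) ≈ 3.14823.
2*k*log2(n/k) ≈ 2*67*3.14823 = 421.86282.
m = ceil(421.86282) = 422.

422


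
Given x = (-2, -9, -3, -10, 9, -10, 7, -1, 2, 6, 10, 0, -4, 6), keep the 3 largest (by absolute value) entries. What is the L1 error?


Sorted |x_i| descending: [10, 10, 10, 9, 9, 7, 6, 6, 4, 3, 2, 2, 1, 0]
Keep top 3: [10, 10, 10]
Tail entries: [9, 9, 7, 6, 6, 4, 3, 2, 2, 1, 0]
L1 error = sum of tail = 49.

49


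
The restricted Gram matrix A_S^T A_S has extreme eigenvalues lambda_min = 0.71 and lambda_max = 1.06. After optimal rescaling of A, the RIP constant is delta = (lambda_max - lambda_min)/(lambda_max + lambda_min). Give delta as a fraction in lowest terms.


lambda_max - lambda_min = 1.06 - 0.71 = 0.35.
lambda_max + lambda_min = 1.06 + 0.71 = 1.77.
delta = 0.35/1.77 = 35/177.

35/177


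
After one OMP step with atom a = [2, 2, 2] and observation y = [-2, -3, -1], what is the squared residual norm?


a^T a = 12.
a^T y = -12.
coeff = -12/12 = -1.
||r||^2 = 2.

2


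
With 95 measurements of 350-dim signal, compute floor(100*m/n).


100*m/n = 100*95/350 ≈ 27.1429.
floor = 27.

27


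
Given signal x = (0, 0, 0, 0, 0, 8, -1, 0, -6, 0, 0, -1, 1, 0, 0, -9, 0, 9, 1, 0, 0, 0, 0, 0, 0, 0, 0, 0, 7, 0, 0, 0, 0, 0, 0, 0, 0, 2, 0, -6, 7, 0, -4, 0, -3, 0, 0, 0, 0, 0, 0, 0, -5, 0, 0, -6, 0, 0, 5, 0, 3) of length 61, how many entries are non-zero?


Non-zero positions: [5, 6, 8, 11, 12, 15, 17, 18, 28, 37, 39, 40, 42, 44, 52, 55, 58, 60].
Sparsity = 18.

18


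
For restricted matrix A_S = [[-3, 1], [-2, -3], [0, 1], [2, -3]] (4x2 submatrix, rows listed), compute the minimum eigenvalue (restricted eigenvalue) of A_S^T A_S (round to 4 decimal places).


A_S^T A_S = [[17, -3], [-3, 20]].
trace = 37.
det = 331.
disc = trace^2 - 4*det = 1369 - 4*331 = 45.
sqrt(45) ≈ 6.708204.
lam_min = (37 - sqrt(45))/2 ≈ (37 - 6.708204)/2 = 15.145898 ≈ 15.1459.

15.1459


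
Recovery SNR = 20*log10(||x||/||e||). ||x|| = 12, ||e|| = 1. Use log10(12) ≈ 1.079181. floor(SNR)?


||x||/||e|| = 12/1 = 12.
log10(12) ≈ 1.079181.
20*log10(||x||/||e||) ≈ 20*1.079181 = 21.58362.
floor(21.58362) = 21.

21


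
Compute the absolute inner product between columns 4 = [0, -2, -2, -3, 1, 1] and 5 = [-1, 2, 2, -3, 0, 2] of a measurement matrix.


Inner product: 0*-1 + -2*2 + -2*2 + -3*-3 + 1*0 + 1*2
Products: [0, -4, -4, 9, 0, 2]
Sum = 3.
|dot| = 3.

3


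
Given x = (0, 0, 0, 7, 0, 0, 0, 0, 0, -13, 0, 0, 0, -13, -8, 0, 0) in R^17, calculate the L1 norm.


Non-zero entries: [(3, 7), (9, -13), (13, -13), (14, -8)]
Absolute values: [7, 13, 13, 8]
||x||_1 = sum = 41.

41


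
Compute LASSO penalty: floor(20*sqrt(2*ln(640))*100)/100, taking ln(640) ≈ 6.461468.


ln(640) ≈ 6.461468.
2*ln(n) ≈ 12.922936.
sqrt(2*ln(n)) ≈ sqrt(12.922936) ≈ 3.594849.
lambda ≈ 20*3.594849 = 71.89698.
floor(lambda*100)/100 = 71.89.

71.89


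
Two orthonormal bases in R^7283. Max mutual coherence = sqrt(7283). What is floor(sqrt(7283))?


85^2 = 7225 <= 7283 < 7396 = 86^2, so 85 <= sqrt(7283) < 86.
floor(sqrt(7283)) = 85.

85


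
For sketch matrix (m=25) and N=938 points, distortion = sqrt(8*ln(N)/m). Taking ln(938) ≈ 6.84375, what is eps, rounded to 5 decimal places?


ln(938) ≈ 6.84375.
8*ln(N)/m ≈ 8*6.84375/25 ≈ 2.19.
eps = sqrt(2.19) ≈ 1.4798649 ≈ 1.47986.

1.47986


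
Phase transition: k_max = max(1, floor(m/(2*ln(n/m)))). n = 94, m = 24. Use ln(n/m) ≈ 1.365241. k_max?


n/m = 94/24 = 47/12.
ln(n/m) ≈ 1.365241.
2*ln(n/m) ≈ 2.730482.
m/(2*ln(n/m)) ≈ 24/2.730482 ≈ 8.7897.
floor = 8.
k_max = max(1, 8) = 8.

8


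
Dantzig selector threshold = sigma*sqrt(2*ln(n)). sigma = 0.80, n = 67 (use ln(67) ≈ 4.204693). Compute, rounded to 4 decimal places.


ln(67) ≈ 4.204693.
2*ln(n) ≈ 8.409386.
sqrt(2*ln(n)) ≈ sqrt(8.409386) ≈ 2.899894.
threshold ≈ 0.80*2.899894 = 2.3199152 ≈ 2.3199.

2.3199


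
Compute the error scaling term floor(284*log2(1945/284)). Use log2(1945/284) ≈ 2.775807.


log2(n/k) = log2(1945/284) ≈ 2.775807.
k*log2(n/k) ≈ 284*2.775807 = 788.329188.
floor(788.329188) = 788.

788


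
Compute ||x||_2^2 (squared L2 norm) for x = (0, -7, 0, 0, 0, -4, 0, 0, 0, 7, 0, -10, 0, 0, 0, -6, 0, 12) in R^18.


Non-zero entries: [(1, -7), (5, -4), (9, 7), (11, -10), (15, -6), (17, 12)]
Squares: [49, 16, 49, 100, 36, 144]
||x||_2^2 = sum = 394.

394


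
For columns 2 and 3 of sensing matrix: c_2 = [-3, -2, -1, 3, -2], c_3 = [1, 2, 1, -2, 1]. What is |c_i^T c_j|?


Inner product: -3*1 + -2*2 + -1*1 + 3*-2 + -2*1
Products: [-3, -4, -1, -6, -2]
Sum = -16.
|dot| = 16.

16
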